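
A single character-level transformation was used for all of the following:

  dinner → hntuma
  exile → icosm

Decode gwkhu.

cream

In dinner: d→h is +4, i→n is +5, n→t is +6, n→u is +7 — the shift increases by 1 each position. Each letter shifts forward by (position + 4), i.e. 4, 5, 6, … — the shift grows by one for each successive letter.
Reversing it on gwkhu: g−4=c, w−5=r, k−6=e, h−7=a, u−8=m.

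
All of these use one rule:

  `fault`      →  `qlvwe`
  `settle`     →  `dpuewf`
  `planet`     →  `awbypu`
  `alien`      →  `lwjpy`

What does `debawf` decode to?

staple

Shifts by position in fault: pos 0: f→q (+11), pos 1: a→l (+11), pos 2: u→v (+1), pos 3: l→w (+11), pos 4: t→e (+11) — repeating every 3. The shifts repeat in a cycle of length 3: positions 0,1,… shift by +11, +11, +1, then the pattern repeats.
Undoing it on debawf: d−11=s, e−11=t, b−1=a, a−11=p, w−11=l, f−1=e.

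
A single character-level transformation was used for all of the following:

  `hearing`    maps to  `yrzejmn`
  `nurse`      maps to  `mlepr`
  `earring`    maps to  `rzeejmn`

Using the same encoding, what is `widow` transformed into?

h(7)→y(24) and e(4)→r(17) fit y≡11x+25 (mod 26); the inverse of 11 mod 26 is 19. This is an affine cipher: with a=0,…,z=25, each position x becomes (11x+25) mod 26.
On widow: w(22)→11·22+25≡7=h; i(8)→11·8+25≡9=j; d(3)→11·3+25≡6=g; o(14)→11·14+25≡23=x; w(22)→11·22+25≡7=h (all mod 26).

hjgxh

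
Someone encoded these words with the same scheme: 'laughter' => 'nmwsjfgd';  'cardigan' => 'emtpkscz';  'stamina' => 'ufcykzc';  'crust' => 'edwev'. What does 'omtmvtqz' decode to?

marathon

Shifts by position in laughter: pos 0: l→n (+2), pos 1: a→m (+12), pos 2: u→w (+2), pos 3: g→s (+12) — repeating every 2. It's a Vigenère-style cipher with numeric key [2,12]: position i shifts by key[i mod 2].
Undoing it on omtmvtqz: o−2=m, m−12=a, t−2=r, m−12=a, v−2=t, t−12=h, q−2=o, z−12=n.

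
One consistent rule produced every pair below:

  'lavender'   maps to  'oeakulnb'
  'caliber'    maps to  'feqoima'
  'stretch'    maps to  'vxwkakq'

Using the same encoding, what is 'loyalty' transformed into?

In lavender: l→o is +3, a→e is +4, v→a is +5, e→k is +6 — the shift increases by 1 each position. The shift increases by 1 at each position, starting from +3: 3, 4, 5, ….
For loyalty: l+3=o, o+4=s, y+5=d, a+6=g, l+7=s, t+8=b, y+9=h.

osdgsbh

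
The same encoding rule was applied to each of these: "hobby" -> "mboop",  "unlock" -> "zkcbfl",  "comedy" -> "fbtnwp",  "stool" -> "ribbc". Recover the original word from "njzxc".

h(7)→m(12) and o(14)→b(1) fit y≡17x+23 (mod 26); the inverse of 17 mod 26 is 23. This is an affine cipher: with a=0,…,z=25, each position x becomes (17x+23) mod 26.
Reversing it on njzxc: n(13)→23·(13−23)≡4=e; j(9)→23·(9−23)≡16=q; z(25)→23·(25−23)≡20=u; x(23)→23·(23−23)≡0=a; c(2)→23·(2−23)≡11=l (all mod 26).

equal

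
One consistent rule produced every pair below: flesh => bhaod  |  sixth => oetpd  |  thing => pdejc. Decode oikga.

smoke

Compare letters: f→b is +22, l→h is +22, e→a is +22 — a constant shift. Each letter is shifted forward by 22 in the alphabet (a Caesar shift of +22).
Reversing it on oikga: o−22=s, i−22=m, k−22=o, g−22=k, a−22=e.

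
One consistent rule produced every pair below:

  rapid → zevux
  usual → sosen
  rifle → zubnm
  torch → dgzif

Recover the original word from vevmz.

paper

r(17)→z(25) and a(0)→e(4) fit y≡15x+4 (mod 26); the inverse of 15 mod 26 is 7. This is an affine cipher: with a=0,…,z=25, each position x becomes (15x+4) mod 26.
Undoing it on vevmz: v(21)→7·(21−4)≡15=p; e(4)→7·(4−4)≡0=a; v(21)→7·(21−4)≡15=p; m(12)→7·(12−4)≡4=e; z(25)→7·(25−4)≡17=r (all mod 26).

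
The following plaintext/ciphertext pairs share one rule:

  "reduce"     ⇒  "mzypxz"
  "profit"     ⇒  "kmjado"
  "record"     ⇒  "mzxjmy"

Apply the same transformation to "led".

Compare letters: r→m is +21, e→z is +21, d→y is +21 — a constant shift. This is a Caesar cipher with shift 21.
For led: l+21=g, e+21=z, d+21=y.

gzy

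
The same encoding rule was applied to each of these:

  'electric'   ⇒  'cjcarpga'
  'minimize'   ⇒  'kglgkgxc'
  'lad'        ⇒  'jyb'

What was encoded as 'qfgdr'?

This is a Caesar cipher with shift 24.
Decoding qfgdr: q−24=s, f−24=h, g−24=i, d−24=f, r−24=t.

shift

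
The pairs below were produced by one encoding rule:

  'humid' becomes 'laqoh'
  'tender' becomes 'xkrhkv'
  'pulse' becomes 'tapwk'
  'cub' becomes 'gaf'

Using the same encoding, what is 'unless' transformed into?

arpkww

Two shifts are in play — +6 for a/e/i/o/u, +4 for every other letter.
Applying it to unless: u(vowel)+6=a, n(cons)+4=r, l(cons)+4=p, e(vowel)+6=k, s(cons)+4=w, s(cons)+4=w.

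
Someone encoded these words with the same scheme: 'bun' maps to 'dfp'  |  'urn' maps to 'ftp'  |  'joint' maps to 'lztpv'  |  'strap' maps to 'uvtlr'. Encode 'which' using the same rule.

The shift depends on letter class: consonant b→d is +2, but vowel u→f is +11. Two shifts are in play — +11 for a/e/i/o/u, +2 for every other letter.
On which: w(cons)+2=y, h(cons)+2=j, i(vowel)+11=t, c(cons)+2=e, h(cons)+2=j.

yjtej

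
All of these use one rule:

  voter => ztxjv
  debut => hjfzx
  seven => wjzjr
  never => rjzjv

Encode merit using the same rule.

qjvnx

The shifts repeat in a cycle of length 2: positions 0,1,… shift by +4, +5, then the pattern repeats.
Applying it to merit: m+4=q, e+5=j, r+4=v, i+5=n, t+4=x.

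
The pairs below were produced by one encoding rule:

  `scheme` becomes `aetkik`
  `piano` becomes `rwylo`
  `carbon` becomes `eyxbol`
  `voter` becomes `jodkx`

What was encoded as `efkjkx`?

clever

s(18)→a(0) and c(2)→e(4) fit y≡3x+24 (mod 26); the inverse of 3 mod 26 is 9. Treating letters as 0–25, the rule is x ↦ 3x + 24 (mod 26).
Reversing it on efkjkx: e(4)→9·(4−24)≡2=c; f(5)→9·(5−24)≡11=l; k(10)→9·(10−24)≡4=e; j(9)→9·(9−24)≡21=v; k(10)→9·(10−24)≡4=e; x(23)→9·(23−24)≡17=r (all mod 26).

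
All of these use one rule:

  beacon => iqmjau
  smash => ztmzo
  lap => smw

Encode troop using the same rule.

The shift depends on letter class: consonant b→i is +7, but vowel e→q is +12. The rule splits by letter class: vowels +12, consonants +7.
On troop: t(cons)+7=a, r(cons)+7=y, o(vowel)+12=a, o(vowel)+12=a, p(cons)+7=w.

ayaaw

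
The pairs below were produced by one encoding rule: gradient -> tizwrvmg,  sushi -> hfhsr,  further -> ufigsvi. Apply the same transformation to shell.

hsvoo

This is the alphabet-reversal cipher (Atbash): a becomes z, b becomes y, etc.
On shell: s↔h, h↔s, e↔v, l↔o, l↔o.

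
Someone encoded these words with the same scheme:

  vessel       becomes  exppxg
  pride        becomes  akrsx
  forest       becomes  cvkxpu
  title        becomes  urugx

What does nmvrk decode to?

choir

v(21)→e(4) and e(4)→x(23) fit y≡5x+3 (mod 26); the inverse of 5 mod 26 is 21. Treating letters as 0–25, the rule is x ↦ 5x + 3 (mod 26).
Reversing it on nmvrk: n(13)→21·(13−3)≡2=c; m(12)→21·(12−3)≡7=h; v(21)→21·(21−3)≡14=o; r(17)→21·(17−3)≡8=i; k(10)→21·(10−3)≡17=r (all mod 26).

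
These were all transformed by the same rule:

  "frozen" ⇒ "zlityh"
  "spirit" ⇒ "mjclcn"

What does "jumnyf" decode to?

Compare letters: f→z is +20, r→l is +20, o→i is +20 — a constant shift. This is a Caesar cipher with shift 20.
Decoding jumnyf: j−20=p, u−20=a, m−20=s, n−20=t, y−20=e, f−20=l.

pastel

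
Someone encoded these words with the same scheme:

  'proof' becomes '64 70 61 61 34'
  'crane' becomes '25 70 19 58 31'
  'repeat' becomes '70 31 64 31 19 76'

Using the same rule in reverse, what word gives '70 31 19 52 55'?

The formula is n = 3×(alphabet index, a=1) + 16.
Decoding 70 31 19 52 55: 70→(70−16)÷3=18=r, 31→(31−16)÷3=5=e, 19→(19−16)÷3=1=a, 52→(52−16)÷3=12=l, 55→(55−16)÷3=13=m.

realm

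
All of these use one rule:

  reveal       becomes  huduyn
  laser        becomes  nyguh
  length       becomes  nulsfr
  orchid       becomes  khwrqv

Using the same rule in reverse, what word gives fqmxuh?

timber

r(17)→h(7) and e(4)→u(20) fit y≡25x+24 (mod 26); the inverse of 25 mod 26 is 25. This is an affine cipher: with a=0,…,z=25, each position x becomes (25x+24) mod 26.
Decoding fqmxuh: f(5)→25·(5−24)≡19=t; q(16)→25·(16−24)≡8=i; m(12)→25·(12−24)≡12=m; x(23)→25·(23−24)≡1=b; u(20)→25·(20−24)≡4=e; h(7)→25·(7−24)≡17=r (all mod 26).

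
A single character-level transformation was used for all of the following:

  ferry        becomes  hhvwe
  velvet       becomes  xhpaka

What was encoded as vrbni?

toxic

In ferry: f→h is +2, e→h is +3, r→v is +4, r→w is +5 — the shift increases by 1 each position. Letter i (0-indexed) is shifted by i+2, so successive shifts are 2, 3, 4, ….
Decoding vrbni: v−2=t, r−3=o, b−4=x, n−5=i, i−6=c.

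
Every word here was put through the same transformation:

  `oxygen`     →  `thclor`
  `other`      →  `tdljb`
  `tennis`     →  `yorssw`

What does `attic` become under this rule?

Shifts by position in oxygen: pos 0: o→t (+5), pos 1: x→h (+10), pos 2: y→c (+4), pos 3: g→l (+5), pos 4: e→o (+10), pos 5: n→r (+4) — repeating every 3. The shifts repeat in a cycle of length 3: positions 0,1,… shift by +5, +10, +4, then the pattern repeats.
For attic: a+5=f, t+10=d, t+4=x, i+5=n, c+10=m.

fdxnm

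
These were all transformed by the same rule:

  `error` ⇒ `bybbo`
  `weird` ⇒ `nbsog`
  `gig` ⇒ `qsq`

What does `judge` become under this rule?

The output letters match the input read backwards, each shifted +10: error reversed is rorre. Read the word backwards and shift each letter +10.
On judge: reverse → egduj; then shift: e+10=o, g+10=q, d+10=n, u+10=e, j+10=t.

oqnet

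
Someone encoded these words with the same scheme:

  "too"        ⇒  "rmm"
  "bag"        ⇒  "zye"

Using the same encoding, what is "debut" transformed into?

bczsr

Compare letters: t→r is +24, o→m is +24, o→m is +24 — a constant shift. Each letter is shifted forward by 24 in the alphabet (a Caesar shift of +24).
For debut: d+24=b, e+24=c, b+24=z, u+24=s, t+24=r.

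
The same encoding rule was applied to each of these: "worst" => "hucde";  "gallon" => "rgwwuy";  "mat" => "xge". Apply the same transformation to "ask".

gdv

The shift depends on letter class: consonant w→h is +11, but vowel o→u is +6. The rule splits by letter class: vowels +6, consonants +11.
For ask: a(vowel)+6=g, s(cons)+11=d, k(cons)+11=v.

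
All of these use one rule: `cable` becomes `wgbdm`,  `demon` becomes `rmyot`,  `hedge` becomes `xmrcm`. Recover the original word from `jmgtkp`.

c(2)→w(22) and a(0)→g(6) fit y≡21x+6 (mod 26); the inverse of 21 mod 26 is 5. This is an affine cipher: with a=0,…,z=25, each position x becomes (21x+6) mod 26.
Reversing it on jmgtkp: j(9)→5·(9−6)≡15=p; m(12)→5·(12−6)≡4=e; g(6)→5·(6−6)≡0=a; t(19)→5·(19−6)≡13=n; k(10)→5·(10−6)≡20=u; p(15)→5·(15−6)≡19=t (all mod 26).

peanut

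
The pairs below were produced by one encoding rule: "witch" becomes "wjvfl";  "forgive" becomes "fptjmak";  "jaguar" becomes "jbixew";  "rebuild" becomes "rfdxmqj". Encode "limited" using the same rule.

ljolxjj

In witch: w→w is +0, i→j is +1, t→v is +2, c→f is +3 — the shift increases by 1 each position. The shift increases by 1 at each position, starting from +0: 0, 1, 2, ….
On limited: l+0=l, i+1=j, m+2=o, i+3=l, t+4=x, e+5=j, d+6=j.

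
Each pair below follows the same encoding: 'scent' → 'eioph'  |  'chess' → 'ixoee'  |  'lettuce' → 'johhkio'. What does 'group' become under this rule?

ubskv

This is an affine cipher: with a=0,…,z=25, each position x becomes (3x+2) mod 26.
Applying it to group: g(6)→3·6+2≡20=u; r(17)→3·17+2≡1=b; o(14)→3·14+2≡18=s; u(20)→3·20+2≡10=k; p(15)→3·15+2≡21=v (all mod 26).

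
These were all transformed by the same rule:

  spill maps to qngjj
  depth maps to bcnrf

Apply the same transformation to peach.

Each letter is shifted forward by 24 in the alphabet (a Caesar shift of +24).
Applying it to peach: p+24=n, e+24=c, a+24=y, c+24=a, h+24=f.

ncyaf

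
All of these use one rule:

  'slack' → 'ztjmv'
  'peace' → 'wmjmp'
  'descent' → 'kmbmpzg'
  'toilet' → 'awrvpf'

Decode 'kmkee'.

In slack: s→z is +7, l→t is +8, a→j is +9, c→m is +10 — the shift increases by 1 each position. Each letter shifts forward by (position + 7), i.e. 7, 8, 9, … — the shift grows by one for each successive letter.
Decoding kmkee: k−7=d, m−8=e, k−9=b, e−10=u, e−11=t.

debut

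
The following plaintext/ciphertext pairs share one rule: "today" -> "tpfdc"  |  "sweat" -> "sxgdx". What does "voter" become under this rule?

In today: t→t is +0, o→p is +1, d→f is +2, a→d is +3 — the shift increases by 1 each position. Each letter shifts forward by its position index (0, 1, 2, …) — the shift grows by one for each successive letter.
On voter: v+0=v, o+1=p, t+2=v, e+3=h, r+4=v.

vpvhv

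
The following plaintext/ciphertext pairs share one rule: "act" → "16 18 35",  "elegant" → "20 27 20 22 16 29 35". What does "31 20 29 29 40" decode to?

penny

a is letter #1 and maps to 16: an offset of 15. Each letter is replaced by its alphabet position (a=1..z=26) + 15.
Undoing it on 31 20 29 29 40: 31→(31−15)÷1=16=p, 20→(20−15)÷1=5=e, 29→(29−15)÷1=14=n, 29→(29−15)÷1=14=n, 40→(40−15)÷1=25=y.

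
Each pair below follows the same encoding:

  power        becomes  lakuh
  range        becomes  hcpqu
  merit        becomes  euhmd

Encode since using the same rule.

p(15)→l(11) and o(14)→a(0) fit y≡11x+2 (mod 26); the inverse of 11 mod 26 is 19. This is an affine cipher: with a=0,…,z=25, each position x becomes (11x+2) mod 26.
On since: s(18)→11·18+2≡18=s; i(8)→11·8+2≡12=m; n(13)→11·13+2≡15=p; c(2)→11·2+2≡24=y; e(4)→11·4+2≡20=u (all mod 26).

smpyu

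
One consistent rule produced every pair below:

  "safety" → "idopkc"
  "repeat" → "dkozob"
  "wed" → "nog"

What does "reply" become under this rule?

ivzob

The output letters match the input read backwards, each shifted +10: safety reversed is ytefas. Read the word backwards and shift each letter +10.
On reply: reverse → ylper; then shift: y+10=i, l+10=v, p+10=z, e+10=o, r+10=b.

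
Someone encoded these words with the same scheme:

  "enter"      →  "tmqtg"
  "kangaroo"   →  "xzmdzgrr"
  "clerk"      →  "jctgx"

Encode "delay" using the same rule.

Treating letters as 0–25, the rule is x ↦ 5x + 25 (mod 26).
On delay: d(3)→5·3+25≡14=o; e(4)→5·4+25≡19=t; l(11)→5·11+25≡2=c; a(0)→5·0+25≡25=z; y(24)→5·24+25≡15=p (all mod 26).

otczp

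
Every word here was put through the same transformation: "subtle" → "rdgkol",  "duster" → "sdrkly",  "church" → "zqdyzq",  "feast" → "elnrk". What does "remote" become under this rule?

ylhtkl

s(18)→r(17) and u(20)→d(3) fit y≡19x+13 (mod 26); the inverse of 19 mod 26 is 11. This is an affine cipher: with a=0,…,z=25, each position x becomes (19x+13) mod 26.
Applying it to remote: r(17)→19·17+13≡24=y; e(4)→19·4+13≡11=l; m(12)→19·12+13≡7=h; o(14)→19·14+13≡19=t; t(19)→19·19+13≡10=k; e(4)→19·4+13≡11=l (all mod 26).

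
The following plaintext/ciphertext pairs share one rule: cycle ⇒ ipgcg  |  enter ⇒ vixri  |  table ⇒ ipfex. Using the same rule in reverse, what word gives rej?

The word is reversed, then every letter is shifted forward by 4.
Undoing it on rej: shift back: r−4=n, e−4=a, j−4=f → naf; then reverse → fan.

fan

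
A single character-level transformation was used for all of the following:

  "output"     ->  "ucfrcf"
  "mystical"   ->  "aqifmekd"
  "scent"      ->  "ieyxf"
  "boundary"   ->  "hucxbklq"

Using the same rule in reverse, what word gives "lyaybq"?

o(14)→u(20) and u(20)→c(2) fit y≡23x+10 (mod 26); the inverse of 23 mod 26 is 17. Each letter's alphabet position (a=0..z=25) is mapped through 23·x+10 mod 26 — an affine cipher.
Decoding lyaybq: l(11)→17·(11−10)≡17=r; y(24)→17·(24−10)≡4=e; a(0)→17·(0−10)≡12=m; y(24)→17·(24−10)≡4=e; b(1)→17·(1−10)≡3=d; q(16)→17·(16−10)≡24=y (all mod 26).

remedy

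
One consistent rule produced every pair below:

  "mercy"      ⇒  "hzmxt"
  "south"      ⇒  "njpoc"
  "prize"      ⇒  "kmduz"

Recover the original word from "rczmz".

where

Compare letters: m→h is +21, e→z is +21, r→m is +21 — a constant shift. It's a constant shift of +21 (ROT21).
Reversing it on rczmz: r−21=w, c−21=h, z−21=e, m−21=r, z−21=e.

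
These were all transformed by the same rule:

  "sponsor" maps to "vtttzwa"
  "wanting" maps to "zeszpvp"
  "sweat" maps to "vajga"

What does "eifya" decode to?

beast

In sponsor: s→v is +3, p→t is +4, o→t is +5, n→t is +6 — the shift increases by 1 each position. Letter i (0-indexed) is shifted by i+3, so successive shifts are 3, 4, 5, ….
Reversing it on eifya: e−3=b, i−4=e, f−5=a, y−6=s, a−7=t.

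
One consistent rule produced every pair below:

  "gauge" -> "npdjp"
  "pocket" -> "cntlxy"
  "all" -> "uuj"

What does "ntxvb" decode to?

smoke

Read the word backwards and shift each letter +9.
Decoding ntxvb: shift back: n−9=e, t−9=k, x−9=o, v−9=m, b−9=s → ekoms; then reverse → smoke.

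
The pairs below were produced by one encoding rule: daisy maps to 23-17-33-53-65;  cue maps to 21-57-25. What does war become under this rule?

With a=1..z=26, the number is 2·pos + 15.
On war: w=23→61, a=1→17, r=18→51.

61-17-51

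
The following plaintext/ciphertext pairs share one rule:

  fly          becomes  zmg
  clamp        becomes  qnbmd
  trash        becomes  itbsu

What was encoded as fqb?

ape

The output letters match the input read backwards, each shifted +1: fly reversed is ylf. Read the word backwards and shift each letter +1.
Decoding fqb: shift back: f−1=e, q−1=p, b−1=a → epa; then reverse → ape.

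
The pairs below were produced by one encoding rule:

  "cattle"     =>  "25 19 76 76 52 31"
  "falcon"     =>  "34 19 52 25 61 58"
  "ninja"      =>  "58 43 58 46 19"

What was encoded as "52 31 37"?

leg

c(#3)→25 and a(#1)→19: differences scale by 3, so n = 3·pos + 16. With a=1..z=26, the number is 3·pos + 16.
Undoing it on 52 31 37: 52→(52−16)÷3=12=l, 31→(31−16)÷3=5=e, 37→(37−16)÷3=7=g.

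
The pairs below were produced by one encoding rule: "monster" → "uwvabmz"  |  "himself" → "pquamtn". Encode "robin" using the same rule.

zwjqv

Compare letters: m→u is +8, o→w is +8, n→v is +8 — a constant shift. Each letter is shifted forward by 8 in the alphabet (a Caesar shift of +8).
Applying it to robin: r+8=z, o+8=w, b+8=j, i+8=q, n+8=v.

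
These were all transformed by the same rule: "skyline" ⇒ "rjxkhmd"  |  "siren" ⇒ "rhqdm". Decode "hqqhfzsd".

Compare letters: s→r is +25, k→j is +25, y→x is +25 — a constant shift. Every letter moves 25 places later in the alphabet, wrapping around z→a.
Undoing it on hqqhfzsd: h−25=i, q−25=r, q−25=r, h−25=i, f−25=g, z−25=a, s−25=t, d−25=e.

irrigate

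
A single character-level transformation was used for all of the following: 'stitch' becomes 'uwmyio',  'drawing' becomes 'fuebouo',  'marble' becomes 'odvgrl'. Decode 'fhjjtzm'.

defense

In stitch: s→u is +2, t→w is +3, i→m is +4, t→y is +5 — the shift increases by 1 each position. Letter i (0-indexed) is shifted by i+2, so successive shifts are 2, 3, 4, ….
Decoding fhjjtzm: f−2=d, h−3=e, j−4=f, j−5=e, t−6=n, z−7=s, m−8=e.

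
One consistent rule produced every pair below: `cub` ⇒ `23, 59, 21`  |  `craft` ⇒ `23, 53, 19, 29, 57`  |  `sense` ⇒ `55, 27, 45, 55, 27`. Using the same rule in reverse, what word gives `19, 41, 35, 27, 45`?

alien

c(#3)→23 and u(#21)→59: differences scale by 2, so n = 2·pos + 17. The formula is n = 2×(alphabet index, a=1) + 17.
Decoding 19, 41, 35, 27, 45: 19→(19−17)÷2=1=a, 41→(41−17)÷2=12=l, 35→(35−17)÷2=9=i, 27→(27−17)÷2=5=e, 45→(45−17)÷2=14=n.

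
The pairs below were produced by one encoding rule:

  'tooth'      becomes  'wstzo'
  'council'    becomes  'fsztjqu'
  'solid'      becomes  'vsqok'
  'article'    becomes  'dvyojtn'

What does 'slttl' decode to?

phone

In tooth: t→w is +3, o→s is +4, o→t is +5, t→z is +6 — the shift increases by 1 each position. Each letter shifts forward by (position + 3), i.e. 3, 4, 5, … — the shift grows by one for each successive letter.
Reversing it on slttl: s−3=p, l−4=h, t−5=o, t−6=n, l−7=e.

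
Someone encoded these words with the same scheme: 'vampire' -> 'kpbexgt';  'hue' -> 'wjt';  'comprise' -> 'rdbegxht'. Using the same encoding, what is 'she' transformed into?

Compare letters: v→k is +15, a→p is +15, m→b is +15 — a constant shift. Each letter is shifted forward by 15 in the alphabet (a Caesar shift of +15).
Applying it to she: s+15=h, h+15=w, e+15=t.

hwt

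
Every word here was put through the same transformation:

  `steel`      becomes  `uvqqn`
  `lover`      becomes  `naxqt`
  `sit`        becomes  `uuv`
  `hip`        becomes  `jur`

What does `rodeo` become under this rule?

The shift depends on letter class: consonant s→u is +2, but vowel e→q is +12. Vowels shift forward by 12 and consonants shift forward by 2.
Applying it to rodeo: r(cons)+2=t, o(vowel)+12=a, d(cons)+2=f, e(vowel)+12=q, o(vowel)+12=a.

tafqa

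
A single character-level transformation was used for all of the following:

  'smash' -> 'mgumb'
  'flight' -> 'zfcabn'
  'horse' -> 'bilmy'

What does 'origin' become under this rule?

ilcach

Compare letters: s→m is +20, m→g is +20, a→u is +20 — a constant shift. Each letter is shifted forward by 20 in the alphabet (a Caesar shift of +20).
For origin: o+20=i, r+20=l, i+20=c, g+20=a, i+20=c, n+20=h.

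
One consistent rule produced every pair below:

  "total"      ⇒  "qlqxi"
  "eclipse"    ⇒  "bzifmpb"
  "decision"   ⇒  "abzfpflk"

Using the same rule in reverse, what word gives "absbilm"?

Compare letters: t→q is +23, o→l is +23, t→q is +23 — a constant shift. This is a Caesar cipher with shift 23.
Undoing it on absbilm: a−23=d, b−23=e, s−23=v, b−23=e, i−23=l, l−23=o, m−23=p.

develop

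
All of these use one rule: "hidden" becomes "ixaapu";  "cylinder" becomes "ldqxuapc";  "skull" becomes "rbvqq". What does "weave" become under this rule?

Each letter's alphabet position (a=0..z=25) is mapped through 15·x+7 mod 26 — an affine cipher.
For weave: w(22)→15·22+7≡25=z; e(4)→15·4+7≡15=p; a(0)→15·0+7≡7=h; v(21)→15·21+7≡10=k; e(4)→15·4+7≡15=p (all mod 26).

zphkp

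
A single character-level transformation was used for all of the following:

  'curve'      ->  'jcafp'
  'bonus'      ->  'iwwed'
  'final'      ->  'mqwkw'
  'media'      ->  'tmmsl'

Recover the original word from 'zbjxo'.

In curve: c→j is +7, u→c is +8, r→a is +9, v→f is +10 — the shift increases by 1 each position. The shift increases by 1 at each position, starting from +7: 7, 8, 9, ….
Reversing it on zbjxo: z−7=s, b−8=t, j−9=a, x−10=n, o−11=d.

stand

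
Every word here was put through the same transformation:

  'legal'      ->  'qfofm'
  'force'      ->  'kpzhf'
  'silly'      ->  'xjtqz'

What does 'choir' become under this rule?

hiwns

Shifts by position in legal: pos 0: l→q (+5), pos 1: e→f (+1), pos 2: g→o (+8), pos 3: a→f (+5), pos 4: l→m (+1) — repeating every 3. A repeating key of period 3 is used — shifts +5, +1, +8 over and over.
On choir: c+5=h, h+1=i, o+8=w, i+5=n, r+1=s.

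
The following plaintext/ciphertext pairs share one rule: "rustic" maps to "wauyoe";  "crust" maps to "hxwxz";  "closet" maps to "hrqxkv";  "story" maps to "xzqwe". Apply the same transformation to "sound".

A repeating key of period 3 is used — shifts +5, +6, +2 over and over.
Applying it to sound: s+5=x, o+6=u, u+2=w, n+5=s, d+6=j.

xuwsj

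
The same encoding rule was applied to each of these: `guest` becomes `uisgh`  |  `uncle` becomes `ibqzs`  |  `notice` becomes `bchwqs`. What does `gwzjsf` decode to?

Compare letters: g→u is +14, u→i is +14, e→s is +14 — a constant shift. It's a constant shift of +14 (ROT14).
Reversing it on gwzjsf: g−14=s, w−14=i, z−14=l, j−14=v, s−14=e, f−14=r.

silver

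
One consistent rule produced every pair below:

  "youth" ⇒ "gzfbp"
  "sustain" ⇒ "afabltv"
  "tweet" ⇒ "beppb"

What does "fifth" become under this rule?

ntnbp

The shift depends on letter class: consonant y→g is +8, but vowel o→z is +11. The rule splits by letter class: vowels +11, consonants +8.
For fifth: f(cons)+8=n, i(vowel)+11=t, f(cons)+8=n, t(cons)+8=b, h(cons)+8=p.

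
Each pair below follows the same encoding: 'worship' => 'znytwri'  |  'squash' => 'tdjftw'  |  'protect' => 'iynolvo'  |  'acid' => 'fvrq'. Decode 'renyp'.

ivory

Each letter's alphabet position (a=0..z=25) is mapped through 21·x+5 mod 26 — an affine cipher.
Decoding renyp: r(17)→5·(17−5)≡8=i; e(4)→5·(4−5)≡21=v; n(13)→5·(13−5)≡14=o; y(24)→5·(24−5)≡17=r; p(15)→5·(15−5)≡24=y (all mod 26).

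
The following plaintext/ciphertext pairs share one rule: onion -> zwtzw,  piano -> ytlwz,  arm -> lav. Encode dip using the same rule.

The shift depends on letter class: consonant n→w is +9, but vowel o→z is +11. The rule splits by letter class: vowels +11, consonants +9.
On dip: d(cons)+9=m, i(vowel)+11=t, p(cons)+9=y.

mty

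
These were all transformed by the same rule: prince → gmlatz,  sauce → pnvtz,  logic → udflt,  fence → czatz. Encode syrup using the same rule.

p(15)→g(6) and r(17)→m(12) fit y≡3x+13 (mod 26); the inverse of 3 mod 26 is 9. This is an affine cipher: with a=0,…,z=25, each position x becomes (3x+13) mod 26.
Applying it to syrup: s(18)→3·18+13≡15=p; y(24)→3·24+13≡7=h; r(17)→3·17+13≡12=m; u(20)→3·20+13≡21=v; p(15)→3·15+13≡6=g (all mod 26).

phmvg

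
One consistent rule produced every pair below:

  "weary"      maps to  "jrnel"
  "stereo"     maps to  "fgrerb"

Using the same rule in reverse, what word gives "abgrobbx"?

Compare letters: w→j is +13, e→r is +13, a→n is +13 — a constant shift. Each letter is shifted forward by 13 in the alphabet (a Caesar shift of +13).
Decoding abgrobbx: a−13=n, b−13=o, g−13=t, r−13=e, o−13=b, b−13=o, b−13=o, x−13=k.

notebook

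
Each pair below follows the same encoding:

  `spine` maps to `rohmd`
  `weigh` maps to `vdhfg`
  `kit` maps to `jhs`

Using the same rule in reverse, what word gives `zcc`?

add

Every letter moves 25 places later in the alphabet, wrapping around z→a.
Reversing it on zcc: z−25=a, c−25=d, c−25=d.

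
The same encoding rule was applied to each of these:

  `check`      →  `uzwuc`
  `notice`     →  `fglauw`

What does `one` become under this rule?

Compare letters: c→u is +18, h→z is +18, e→w is +18 — a constant shift. Every letter moves 18 places later in the alphabet, wrapping around z→a.
Applying it to one: o+18=g, n+18=f, e+18=w.

gfw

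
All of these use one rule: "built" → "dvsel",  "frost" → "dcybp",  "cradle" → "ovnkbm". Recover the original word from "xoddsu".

kitten

The word is reversed, then every letter is shifted forward by 10.
Decoding xoddsu: shift back: x−10=n, o−10=e, d−10=t, d−10=t, s−10=i, u−10=k → nettik; then reverse → kitten.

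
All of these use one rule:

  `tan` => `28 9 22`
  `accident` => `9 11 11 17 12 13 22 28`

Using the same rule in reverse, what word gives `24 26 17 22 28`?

t is letter #20 and maps to 28: an offset of 8. The number is (letter's place in the alphabet, a=1) + 8.
Reversing it on 24 26 17 22 28: 24→(24−8)÷1=16=p, 26→(26−8)÷1=18=r, 17→(17−8)÷1=9=i, 22→(22−8)÷1=14=n, 28→(28−8)÷1=20=t.

print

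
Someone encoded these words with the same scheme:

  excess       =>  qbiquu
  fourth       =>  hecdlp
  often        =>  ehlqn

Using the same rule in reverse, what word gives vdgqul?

e(4)→q(16) and x(23)→b(1) fit y≡17x+0 (mod 26); the inverse of 17 mod 26 is 23. Treating letters as 0–25, the rule is x ↦ 17x + 0 (mod 26).
Reversing it on vdgqul: v(21)→23·(21−0)≡15=p; d(3)→23·(3−0)≡17=r; g(6)→23·(6−0)≡8=i; q(16)→23·(16−0)≡4=e; u(20)→23·(20−0)≡18=s; l(11)→23·(11−0)≡19=t (all mod 26).

priest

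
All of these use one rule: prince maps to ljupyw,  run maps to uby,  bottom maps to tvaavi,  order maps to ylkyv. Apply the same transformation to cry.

Two steps: reverse the string, then apply a Caesar shift of +7.
On cry: reverse → yrc; then shift: y+7=f, r+7=y, c+7=j.

fyj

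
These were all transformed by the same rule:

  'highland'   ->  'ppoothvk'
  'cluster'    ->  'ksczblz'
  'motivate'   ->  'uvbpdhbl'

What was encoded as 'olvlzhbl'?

Shifts by position in highland: pos 0: h→p (+8), pos 1: i→p (+7), pos 2: g→o (+8), pos 3: h→o (+7) — repeating every 2. The shifts repeat in a cycle of length 2: positions 0,1,… shift by +8, +7, then the pattern repeats.
Reversing it on olvlzhbl: o−8=g, l−7=e, v−8=n, l−7=e, z−8=r, h−7=a, b−8=t, l−7=e.

generate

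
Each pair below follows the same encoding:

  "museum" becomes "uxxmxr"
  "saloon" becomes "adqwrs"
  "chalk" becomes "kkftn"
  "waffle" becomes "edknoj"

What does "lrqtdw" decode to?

It's a Vigenère-style cipher with numeric key [8,3,5]: position i shifts by key[i mod 3].
Decoding lrqtdw: l−8=d, r−3=o, q−5=l, t−8=l, d−3=a, w−5=r.

dollar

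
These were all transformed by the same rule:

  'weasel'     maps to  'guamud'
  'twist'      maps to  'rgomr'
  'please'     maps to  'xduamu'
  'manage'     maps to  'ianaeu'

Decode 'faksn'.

This is an affine cipher: with a=0,…,z=25, each position x becomes (5x+0) mod 26.
Reversing it on faksn: f(5)→21·(5−0)≡1=b; a(0)→21·(0−0)≡0=a; k(10)→21·(10−0)≡2=c; s(18)→21·(18−0)≡14=o; n(13)→21·(13−0)≡13=n (all mod 26).

bacon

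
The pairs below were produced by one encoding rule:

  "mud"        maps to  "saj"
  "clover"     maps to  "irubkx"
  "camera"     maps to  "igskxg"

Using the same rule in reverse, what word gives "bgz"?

vat

Compare letters: m→s is +6, u→a is +6, d→j is +6 — a constant shift. Each letter is shifted forward by 6 in the alphabet (a Caesar shift of +6).
Undoing it on bgz: b−6=v, g−6=a, z−6=t.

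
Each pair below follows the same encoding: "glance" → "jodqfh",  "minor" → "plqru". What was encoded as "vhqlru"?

Compare letters: g→j is +3, l→o is +3, a→d is +3 — a constant shift. Each letter is shifted forward by 3 in the alphabet (a Caesar shift of +3).
Undoing it on vhqlru: v−3=s, h−3=e, q−3=n, l−3=i, r−3=o, u−3=r.

senior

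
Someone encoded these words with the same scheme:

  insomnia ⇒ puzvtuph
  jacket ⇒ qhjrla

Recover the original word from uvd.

Compare letters: i→p is +7, n→u is +7, s→z is +7 — a constant shift. Each letter is shifted forward by 7 in the alphabet (a Caesar shift of +7).
Decoding uvd: u−7=n, v−7=o, d−7=w.

now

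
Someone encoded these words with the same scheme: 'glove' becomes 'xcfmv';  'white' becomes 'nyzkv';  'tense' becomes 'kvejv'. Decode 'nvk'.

Compare letters: g→x is +17, l→c is +17, o→f is +17 — a constant shift. Each letter is shifted forward by 17 in the alphabet (a Caesar shift of +17).
Undoing it on nvk: n−17=w, v−17=e, k−17=t.

wet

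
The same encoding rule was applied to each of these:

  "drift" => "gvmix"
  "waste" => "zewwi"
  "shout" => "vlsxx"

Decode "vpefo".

slack

Shifts by position in drift: pos 0: d→g (+3), pos 1: r→v (+4), pos 2: i→m (+4), pos 3: f→i (+3), pos 4: t→x (+4) — repeating every 3. A repeating key of period 3 is used — shifts +3, +4, +4 over and over.
Undoing it on vpefo: v−3=s, p−4=l, e−4=a, f−3=c, o−4=k.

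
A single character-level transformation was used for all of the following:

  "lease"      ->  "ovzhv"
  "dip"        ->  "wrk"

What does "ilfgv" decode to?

Each pair mirrors across the alphabet (l↔o, e↔v, a↔z): positions sum to 25. This is the alphabet-reversal cipher (Atbash): a becomes z, b becomes y, etc.
Reversing it on ilfgv: i↔r, l↔o, f↔u, g↔t, v↔e.

route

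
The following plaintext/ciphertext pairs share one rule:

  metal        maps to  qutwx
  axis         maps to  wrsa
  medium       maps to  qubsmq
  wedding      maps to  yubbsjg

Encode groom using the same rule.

m(12)→q(16) and e(4)→u(20) fit y≡19x+22 (mod 26); the inverse of 19 mod 26 is 11. Treating letters as 0–25, the rule is x ↦ 19x + 22 (mod 26).
On groom: g(6)→19·6+22≡6=g; r(17)→19·17+22≡7=h; o(14)→19·14+22≡2=c; o(14)→19·14+22≡2=c; m(12)→19·12+22≡16=q (all mod 26).

ghccq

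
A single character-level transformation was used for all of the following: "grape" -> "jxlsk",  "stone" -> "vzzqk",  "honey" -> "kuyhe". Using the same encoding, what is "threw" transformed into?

The shifts repeat in a cycle of length 3: positions 0,1,… shift by +3, +6, +11, then the pattern repeats.
On threw: t+3=w, h+6=n, r+11=c, e+3=h, w+6=c.

wnchc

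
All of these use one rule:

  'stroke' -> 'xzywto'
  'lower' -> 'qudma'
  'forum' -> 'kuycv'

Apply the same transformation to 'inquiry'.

ntxcrbj

Each letter shifts forward by (position + 5), i.e. 5, 6, 7, … — the shift grows by one for each successive letter.
Applying it to inquiry: i+5=n, n+6=t, q+7=x, u+8=c, i+9=r, r+10=b, y+11=j.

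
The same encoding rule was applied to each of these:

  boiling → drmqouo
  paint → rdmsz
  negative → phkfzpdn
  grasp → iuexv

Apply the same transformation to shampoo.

ukervvw

In boiling: b→d is +2, o→r is +3, i→m is +4, l→q is +5 — the shift increases by 1 each position. Each letter shifts forward by (position + 2), i.e. 2, 3, 4, … — the shift grows by one for each successive letter.
On shampoo: s+2=u, h+3=k, a+4=e, m+5=r, p+6=v, o+7=v, o+8=w.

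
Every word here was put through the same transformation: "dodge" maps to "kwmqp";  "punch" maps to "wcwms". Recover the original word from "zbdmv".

The shift increases by 1 at each position, starting from +7: 7, 8, 9, ….
Undoing it on zbdmv: z−7=s, b−8=t, d−9=u, m−10=c, v−11=k.

stuck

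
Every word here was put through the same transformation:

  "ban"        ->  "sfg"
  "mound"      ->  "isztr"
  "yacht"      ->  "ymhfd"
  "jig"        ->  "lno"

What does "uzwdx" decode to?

syrup

The output letters match the input read backwards, each shifted +5: ban reversed is nab. The word is reversed, then every letter is shifted forward by 5.
Decoding uzwdx: shift back: u−5=p, z−5=u, w−5=r, d−5=y, x−5=s → purys; then reverse → syrup.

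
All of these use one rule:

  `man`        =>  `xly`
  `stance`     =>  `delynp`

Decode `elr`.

tag

Compare letters: m→x is +11, a→l is +11, n→y is +11 — a constant shift. Each letter is shifted forward by 11 in the alphabet (a Caesar shift of +11).
Decoding elr: e−11=t, l−11=a, r−11=g.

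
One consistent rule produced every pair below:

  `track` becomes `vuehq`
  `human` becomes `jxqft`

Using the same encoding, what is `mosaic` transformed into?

orwfoj

In track: t→v is +2, r→u is +3, a→e is +4, c→h is +5 — the shift increases by 1 each position. The shift increases by 1 at each position, starting from +2: 2, 3, 4, ….
On mosaic: m+2=o, o+3=r, s+4=w, a+5=f, i+6=o, c+7=j.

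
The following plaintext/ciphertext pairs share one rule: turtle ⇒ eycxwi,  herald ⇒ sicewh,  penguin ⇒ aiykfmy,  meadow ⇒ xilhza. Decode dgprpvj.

scenery

Shifts by position in turtle: pos 0: t→e (+11), pos 1: u→y (+4), pos 2: r→c (+11), pos 3: t→x (+4) — repeating every 2. It's a Vigenère-style cipher with numeric key [11,4]: position i shifts by key[i mod 2].
Undoing it on dgprpvj: d−11=s, g−4=c, p−11=e, r−4=n, p−11=e, v−4=r, j−11=y.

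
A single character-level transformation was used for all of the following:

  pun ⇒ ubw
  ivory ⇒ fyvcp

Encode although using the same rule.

onbvoash

The word is reversed, then every letter is shifted forward by 7.
Applying it to although: reverse → hguohtla; then shift: h+7=o, g+7=n, u+7=b, o+7=v, h+7=o, t+7=a, l+7=s, a+7=h.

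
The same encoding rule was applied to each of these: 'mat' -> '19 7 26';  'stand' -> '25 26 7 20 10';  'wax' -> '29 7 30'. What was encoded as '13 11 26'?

m is letter #13 and maps to 19: an offset of 6. Letters become their 1-based position plus 6 (so a→7, b→8, …).
Reversing it on 13 11 26: 13→(13−6)÷1=7=g, 11→(11−6)÷1=5=e, 26→(26−6)÷1=20=t.

get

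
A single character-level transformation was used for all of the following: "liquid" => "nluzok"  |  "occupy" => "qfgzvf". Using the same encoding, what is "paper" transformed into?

rdtjx

In liquid: l→n is +2, i→l is +3, q→u is +4, u→z is +5 — the shift increases by 1 each position. Each letter shifts forward by (position + 2), i.e. 2, 3, 4, … — the shift grows by one for each successive letter.
Applying it to paper: p+2=r, a+3=d, p+4=t, e+5=j, r+6=x.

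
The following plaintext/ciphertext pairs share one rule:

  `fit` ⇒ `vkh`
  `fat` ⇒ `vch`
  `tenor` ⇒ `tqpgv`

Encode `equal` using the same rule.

The output letters match the input read backwards, each shifted +2: fit reversed is tif. The word is reversed, then every letter is shifted forward by 2.
Applying it to equal: reverse → lauqe; then shift: l+2=n, a+2=c, u+2=w, q+2=s, e+2=g.

ncwsg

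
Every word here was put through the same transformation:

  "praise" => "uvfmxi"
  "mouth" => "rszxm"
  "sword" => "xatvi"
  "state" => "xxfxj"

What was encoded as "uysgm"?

punch

Shifts by position in praise: pos 0: p→u (+5), pos 1: r→v (+4), pos 2: a→f (+5), pos 3: i→m (+4) — repeating every 2. It's a Vigenère-style cipher with numeric key [5,4]: position i shifts by key[i mod 2].
Reversing it on uysgm: u−5=p, y−4=u, s−5=n, g−4=c, m−5=h.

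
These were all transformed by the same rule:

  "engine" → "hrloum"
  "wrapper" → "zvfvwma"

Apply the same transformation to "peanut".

siftbb

In engine: e→h is +3, n→r is +4, g→l is +5, i→o is +6 — the shift increases by 1 each position. Each letter shifts forward by (position + 3), i.e. 3, 4, 5, … — the shift grows by one for each successive letter.
Applying it to peanut: p+3=s, e+4=i, a+5=f, n+6=t, u+7=b, t+8=b.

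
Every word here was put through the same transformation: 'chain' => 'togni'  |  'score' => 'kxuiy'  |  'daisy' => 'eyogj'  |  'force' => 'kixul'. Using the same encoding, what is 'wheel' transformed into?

The output letters match the input read backwards, each shifted +6: chain reversed is niahc. Two steps: reverse the string, then apply a Caesar shift of +6.
Applying it to wheel: reverse → leehw; then shift: l+6=r, e+6=k, e+6=k, h+6=n, w+6=c.

rkknc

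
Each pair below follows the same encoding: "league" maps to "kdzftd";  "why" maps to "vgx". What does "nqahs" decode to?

Compare letters: l→k is +25, e→d is +25, a→z is +25 — a constant shift. This is a Caesar cipher with shift 25.
Decoding nqahs: n−25=o, q−25=r, a−25=b, h−25=i, s−25=t.

orbit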